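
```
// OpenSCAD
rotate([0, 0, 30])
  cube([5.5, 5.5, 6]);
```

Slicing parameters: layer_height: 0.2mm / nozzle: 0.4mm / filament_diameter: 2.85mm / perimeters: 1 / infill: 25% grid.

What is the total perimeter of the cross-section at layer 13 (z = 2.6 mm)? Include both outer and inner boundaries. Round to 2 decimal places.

At z = 2.6 mm: the cube is present — its section is the full 5.5×5.5 rectangle (perimeter 22.00 mm); (whole slice rotated 30° about Z — lengths, areas and connectivity unchanged). Overall, the cross-section is a single solid region. Total boundary length (outer) = 22.00 mm.

22.00 mm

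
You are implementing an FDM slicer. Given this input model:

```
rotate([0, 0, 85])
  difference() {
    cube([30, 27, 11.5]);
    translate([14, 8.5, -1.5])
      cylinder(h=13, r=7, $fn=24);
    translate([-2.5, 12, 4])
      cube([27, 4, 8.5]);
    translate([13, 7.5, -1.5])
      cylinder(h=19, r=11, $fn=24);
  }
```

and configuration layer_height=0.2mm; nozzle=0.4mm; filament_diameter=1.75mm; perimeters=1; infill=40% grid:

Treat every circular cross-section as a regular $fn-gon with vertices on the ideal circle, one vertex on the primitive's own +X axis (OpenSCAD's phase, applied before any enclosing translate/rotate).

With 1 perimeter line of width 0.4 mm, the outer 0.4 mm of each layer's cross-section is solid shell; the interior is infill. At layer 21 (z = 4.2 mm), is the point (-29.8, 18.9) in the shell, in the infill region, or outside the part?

outside

At z = 4.2 mm: the cube (footprint 30×27) is included at this height; the cylinder at (14, 8.5): section is a regular 24-gon, circumradius r=7; the 27×4 cube at (-2.5, 12) contributes its full rectangle; the r=11 cylinder at (13, 7.5) contributes a regular 24-gon of circumradius 11; Subtracting the remaining from the first: starting from the 30×27 cube, the r=7 cylinder at (14, 8.5) lies wholly inside it (removes its full 152.19 mm² and its 43.86 mm outline becomes a hole wall); the 27×4 cube at (-2.5, 12) partially overlaps it — only the 68.49 mm² overlap (of its 108.00 mm²) is removed, clipping the outline; the r=11 cylinder at (13, 7.5) partially overlaps it — only the 145.85 mm² overlap (of its 375.81 mm²) is removed, clipping the outline — 2 connected regions; (rotated 85° about Z; rotation is an isometry so areas/perimeters/island counts are preserved). Overall, the cross-section has 2 separate islands. Undo the 85° rotation: the query point maps to (16.231, 31.334) in the un-rotated model frame. The nearest boundary edge runs (0.00, 27.00)→(30.00, 27.00); distance from the point to it = 4.33 mm. The point is not inside any of the regions above, so it lies outside the cross-section (4.33 mm from the nearest boundary).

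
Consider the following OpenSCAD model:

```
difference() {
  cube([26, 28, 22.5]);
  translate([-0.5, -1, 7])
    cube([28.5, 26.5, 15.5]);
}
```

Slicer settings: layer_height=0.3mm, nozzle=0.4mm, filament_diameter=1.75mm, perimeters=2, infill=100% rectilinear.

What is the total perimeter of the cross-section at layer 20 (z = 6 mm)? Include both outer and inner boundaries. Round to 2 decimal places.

At z = 6 mm: the 26×28 cube contributes its full rectangle (perimeter 108.00 mm); the cube at (-0.5, -1) is absent (z outside [7, 22.5]); Taking the first minus the rest: none of the subtracted shapes is present at this height, so the 26×28 cube is unchanged — boundary = 108.00 mm. Overall, the cross-section is a single solid region. Total boundary length (outer) = 108.00 mm.

108.00 mm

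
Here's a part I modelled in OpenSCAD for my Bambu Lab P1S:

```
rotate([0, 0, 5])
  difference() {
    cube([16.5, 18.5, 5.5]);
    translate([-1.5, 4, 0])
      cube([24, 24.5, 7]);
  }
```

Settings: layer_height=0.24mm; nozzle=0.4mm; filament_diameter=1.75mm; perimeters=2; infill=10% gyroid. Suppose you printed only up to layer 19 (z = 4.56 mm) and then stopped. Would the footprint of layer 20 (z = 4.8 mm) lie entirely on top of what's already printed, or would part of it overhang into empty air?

entirely on top

Compare the two slices. At z = 4.56: the cube (footprint 16.5×18.5) is included at this height (area 305.25 mm²); the 24×24.5 cube at (-1.5, 4) contributes its full rectangle (area 588.00 mm²); After the difference (first − rest): starting from the 16.5×18.5 cube (305.25 mm²), the 24×24.5 cube at (-1.5, 4) partially overlaps it — only the 239.25 mm² overlap (of its 588.00 mm²) is removed, clipping the outline — area = 66.00 mm²; (rotated 5° about Z; rotation is an isometry so areas/perimeters/island counts are preserved). At z = 4.8: the 16.5×18.5 cube contributes its full rectangle (area 305.25 mm²); the cube at (-1.5, 4) is present — its section is the full 24×24.5 rectangle (area 588.00 mm²); After the difference (first − rest): starting from the 16.5×18.5 cube (305.25 mm²), the 24×24.5 cube at (-1.5, 4) partially overlaps it — only the 239.25 mm² overlap (of its 588.00 mm²) is removed, clipping the outline — area = 66.00 mm²; (rotated 5° about Z; rotation is an isometry so areas/perimeters/island counts are preserved). Checking containment: the cross-section at z = 4.8 is a subset of the cross-section at z = 4.56.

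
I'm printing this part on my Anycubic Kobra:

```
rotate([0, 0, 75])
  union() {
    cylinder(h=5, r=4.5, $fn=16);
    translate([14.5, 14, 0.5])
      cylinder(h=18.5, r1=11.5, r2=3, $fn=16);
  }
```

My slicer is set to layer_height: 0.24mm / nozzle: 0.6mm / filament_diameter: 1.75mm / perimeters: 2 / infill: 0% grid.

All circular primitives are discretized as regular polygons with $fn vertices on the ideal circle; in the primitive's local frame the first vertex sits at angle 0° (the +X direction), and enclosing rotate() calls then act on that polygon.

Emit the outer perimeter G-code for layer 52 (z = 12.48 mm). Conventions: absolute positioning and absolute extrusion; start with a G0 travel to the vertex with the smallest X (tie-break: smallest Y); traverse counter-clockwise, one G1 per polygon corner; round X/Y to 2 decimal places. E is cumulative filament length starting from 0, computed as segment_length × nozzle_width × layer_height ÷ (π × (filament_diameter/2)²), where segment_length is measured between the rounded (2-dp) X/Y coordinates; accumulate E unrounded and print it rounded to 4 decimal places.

At z = 12.48 mm: the cylinder is not intersected at this z (z outside [0, 5]); the cone at (14.5, 14) contributes a regular 16-gon of circumradius 5.996 (interpolated between r1=11.5 and r2=3 at t=0.648); Merging all regions: only the cone at (14.5, 14) is present, so the union is just that shape — 1 connected region; (rotated 75° about Z; rotation is an isometry so areas/perimeters/island counts are preserved). The outline is a single polygon with 16 vertices. Extrusion per mm of travel: 0.6 × 0.24 / (π × 0.875²) = 0.059868. Accumulating E over each segment gives final E = 2.2404.

G0 X-15.71 Y16.85 Z12.48
G1 X-14.96 Y14.63 E0.1403
G1 X-13.42 Y12.87 E0.2803
G1 X-11.32 Y11.84 E0.4203
G1 X-8.99 Y11.69 E0.5601
G1 X-6.77 Y12.44 E0.7004
G1 X-5.01 Y13.98 E0.8404
G1 X-3.98 Y16.08 E0.9804
G1 X-3.83 Y18.41 E1.1202
G1 X-4.58 Y20.63 E1.2605
G1 X-6.12 Y22.39 E1.4005
G1 X-8.22 Y23.42 E1.5405
G1 X-10.55 Y23.57 E1.6803
G1 X-12.77 Y22.82 E1.8206
G1 X-14.53 Y21.28 E1.9606
G1 X-15.56 Y19.18 E2.1007
G1 X-15.71 Y16.85 E2.2404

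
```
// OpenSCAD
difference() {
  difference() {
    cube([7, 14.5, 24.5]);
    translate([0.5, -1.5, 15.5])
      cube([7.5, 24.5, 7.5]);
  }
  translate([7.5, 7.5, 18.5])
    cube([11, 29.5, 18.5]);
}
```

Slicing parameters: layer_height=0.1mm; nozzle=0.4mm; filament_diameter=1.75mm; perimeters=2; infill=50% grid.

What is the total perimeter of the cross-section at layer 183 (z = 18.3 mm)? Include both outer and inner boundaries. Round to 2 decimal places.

30.00 mm

At z = 18.3 mm: the 7×14.5 cube contributes its full rectangle (perimeter 43.00 mm); the cube at (0.5, -1.5) (footprint 7.5×24.5) is included at this height (perimeter 64.00 mm); Subtracting the remaining from the first: starting from the 7×14.5 cube, the 7.5×24.5 cube at (0.5, -1.5) partially overlaps it — only the 94.25 mm² overlap (of its 183.75 mm²) is removed, clipping the outline — boundary = 30.00 mm; the cube at (7.5, 7.5) does not reach this height (z outside [18.5, 37]); Subtracting the remaining from the first: none of the subtracted shapes is present at this height, so the result so far is unchanged — boundary = 30.00 mm. Overall, the cross-section is a single solid region. Total boundary length (outer) = 30.00 mm.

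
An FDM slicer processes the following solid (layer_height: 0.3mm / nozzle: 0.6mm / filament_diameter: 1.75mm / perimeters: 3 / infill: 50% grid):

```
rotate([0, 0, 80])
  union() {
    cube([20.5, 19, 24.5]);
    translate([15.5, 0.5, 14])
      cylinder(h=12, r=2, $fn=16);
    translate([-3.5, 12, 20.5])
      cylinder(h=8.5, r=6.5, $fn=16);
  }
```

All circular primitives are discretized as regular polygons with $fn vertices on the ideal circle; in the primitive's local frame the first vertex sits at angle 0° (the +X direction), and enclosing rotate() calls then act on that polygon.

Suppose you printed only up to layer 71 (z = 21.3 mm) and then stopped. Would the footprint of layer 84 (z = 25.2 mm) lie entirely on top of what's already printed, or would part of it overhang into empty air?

Compare the two slices. At z = 21.3: the cube is present — its section is the full 20.5×19 rectangle (area 389.50 mm²); the r=2 cylinder at (15.5, 0.5) gives a regular 16-gon of circumradius 2 (constant along its height) (area = (16/2)·2.000²·sin(360°/16) = 12.25 mm²); the r=6.5 cylinder at (-3.5, 12) gives a regular 16-gon of circumradius 6.5 (constant along its height) (area = (16/2)·6.500²·sin(360°/16) = 129.35 mm²); Merging all regions: the regions partially overlap — summed areas 531.09 mm² minus the doubly-counted overlap 30.16 mm² gives 500.93 mm² — area = 500.93 mm²; (whole slice rotated 80° about Z — lengths, areas and connectivity unchanged). At z = 25.2: the cube is absent (z outside [0, 24.5]); the r=2 cylinder at (15.5, 0.5) contributes a regular 16-gon of circumradius 2 (area = (16/2)·2.000²·sin(360°/16) = 12.25 mm²); the r=6.5 cylinder at (-3.5, 12) contributes a regular 16-gon of circumradius 6.5 (area = (16/2)·6.500²·sin(360°/16) = 129.35 mm²); Taking the union: the 2 present regions are separate (no shared area or edge), so areas and boundary lengths simply add and each stays a separate island — area = 141.59 mm²; (rotated 80° about Z; rotation is an isometry so areas/perimeters/island counts are preserved). Checking containment: the cross-section at z = 25.2 is a subset of the cross-section at z = 21.3.

entirely on top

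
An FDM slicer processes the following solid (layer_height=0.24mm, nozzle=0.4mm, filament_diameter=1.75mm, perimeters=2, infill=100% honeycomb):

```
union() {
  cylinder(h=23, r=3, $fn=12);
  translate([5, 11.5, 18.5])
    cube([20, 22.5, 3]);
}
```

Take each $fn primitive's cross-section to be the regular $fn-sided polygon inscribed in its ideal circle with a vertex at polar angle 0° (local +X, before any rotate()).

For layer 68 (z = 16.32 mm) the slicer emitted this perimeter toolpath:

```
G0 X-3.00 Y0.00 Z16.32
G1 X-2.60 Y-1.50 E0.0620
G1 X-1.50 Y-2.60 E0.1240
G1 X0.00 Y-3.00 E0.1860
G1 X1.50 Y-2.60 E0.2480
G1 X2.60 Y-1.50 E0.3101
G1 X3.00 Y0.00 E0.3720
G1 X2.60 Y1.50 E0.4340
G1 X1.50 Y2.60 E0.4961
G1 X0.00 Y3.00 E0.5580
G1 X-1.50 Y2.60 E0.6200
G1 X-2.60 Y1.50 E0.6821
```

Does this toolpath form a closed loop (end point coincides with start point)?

Start point (G0): (-3.00, 0.00). End point (last G1): the path does not return to the start — open.

no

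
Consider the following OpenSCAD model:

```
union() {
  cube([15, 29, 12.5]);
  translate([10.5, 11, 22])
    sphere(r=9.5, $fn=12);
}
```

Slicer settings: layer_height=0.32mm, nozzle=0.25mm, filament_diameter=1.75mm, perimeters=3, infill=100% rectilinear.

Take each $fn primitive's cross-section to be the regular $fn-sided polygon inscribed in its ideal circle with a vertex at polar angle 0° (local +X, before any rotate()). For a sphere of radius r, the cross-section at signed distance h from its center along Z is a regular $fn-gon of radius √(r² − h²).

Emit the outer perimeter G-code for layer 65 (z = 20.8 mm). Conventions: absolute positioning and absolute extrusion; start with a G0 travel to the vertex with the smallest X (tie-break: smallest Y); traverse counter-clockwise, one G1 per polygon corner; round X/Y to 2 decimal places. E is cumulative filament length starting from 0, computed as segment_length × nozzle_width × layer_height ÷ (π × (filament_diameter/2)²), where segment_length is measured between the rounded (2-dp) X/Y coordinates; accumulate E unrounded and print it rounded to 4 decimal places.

G0 X1.08 Y11.00 Z20.80
G1 X2.34 Y6.29 E0.1622
G1 X5.79 Y2.84 E0.3244
G1 X10.50 Y1.58 E0.4866
G1 X15.21 Y2.84 E0.6488
G1 X18.66 Y6.29 E0.8110
G1 X19.92 Y11.00 E0.9732
G1 X18.66 Y15.71 E1.1354
G1 X15.21 Y19.16 E1.2977
G1 X10.50 Y20.42 E1.4598
G1 X5.79 Y19.16 E1.6220
G1 X2.34 Y15.71 E1.7843
G1 X1.08 Y11.00 E1.9464

At z = 20.8 mm: the cube does not reach this height (z outside [0, 12.5]); the r=9.5 sphere at (10.5, 11) contributes a regular 12-gon of circumradius √(9.5²−1.2²) = 9.424; Merging all regions: only the r=9.5 sphere at (10.5, 11) is present, so the union is just that shape — 1 connected region. The outline is a single polygon with 12 vertices. Extrusion per mm of travel: 0.25 × 0.32 / (π × 0.875²) = 0.033260. Accumulating E over each segment gives final E = 1.9464.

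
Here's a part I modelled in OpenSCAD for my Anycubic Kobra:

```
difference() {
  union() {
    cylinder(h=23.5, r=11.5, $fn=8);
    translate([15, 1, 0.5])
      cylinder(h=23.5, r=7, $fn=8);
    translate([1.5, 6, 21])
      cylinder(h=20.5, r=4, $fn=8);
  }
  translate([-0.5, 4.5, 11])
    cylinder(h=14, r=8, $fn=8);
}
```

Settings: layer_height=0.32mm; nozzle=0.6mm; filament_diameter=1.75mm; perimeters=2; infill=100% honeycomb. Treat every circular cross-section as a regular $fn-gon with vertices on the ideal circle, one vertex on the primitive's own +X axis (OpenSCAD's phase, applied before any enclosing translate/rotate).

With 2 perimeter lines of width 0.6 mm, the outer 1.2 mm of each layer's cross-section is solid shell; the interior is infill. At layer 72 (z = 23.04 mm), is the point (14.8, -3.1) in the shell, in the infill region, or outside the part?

infill

At z = 23.04 mm: the cylinder: section is a regular 8-gon, circumradius r=11.5; the cylinder at (15, 1): section is a regular 8-gon, circumradius r=7; the cylinder at (1.5, 6): section is a regular 8-gon, circumradius r=4; Combining (union): the regions partially overlap (shared area 59.83 mm²), so overlapping operands fuse into one piece — 1 connected region; the r=8 cylinder at (-0.5, 4.5) contributes a regular 8-gon of circumradius 8; Taking the first minus the rest: starting from the result so far, the r=8 cylinder at (-0.5, 4.5) partially overlaps it — only the 169.08 mm² overlap (of its 181.02 mm²) is removed, clipping the outline — 1 connected region. Overall, the cross-section is a single solid region. The nearest boundary edge runs (15.00, -6.00)→(10.05, -3.95); distance from the point to it = 2.60 mm. The point is inside the cross-section and 2.60 mm from the nearest boundary — more than the 1.2 mm shell width (2 × 0.6), so it's in the infill interior.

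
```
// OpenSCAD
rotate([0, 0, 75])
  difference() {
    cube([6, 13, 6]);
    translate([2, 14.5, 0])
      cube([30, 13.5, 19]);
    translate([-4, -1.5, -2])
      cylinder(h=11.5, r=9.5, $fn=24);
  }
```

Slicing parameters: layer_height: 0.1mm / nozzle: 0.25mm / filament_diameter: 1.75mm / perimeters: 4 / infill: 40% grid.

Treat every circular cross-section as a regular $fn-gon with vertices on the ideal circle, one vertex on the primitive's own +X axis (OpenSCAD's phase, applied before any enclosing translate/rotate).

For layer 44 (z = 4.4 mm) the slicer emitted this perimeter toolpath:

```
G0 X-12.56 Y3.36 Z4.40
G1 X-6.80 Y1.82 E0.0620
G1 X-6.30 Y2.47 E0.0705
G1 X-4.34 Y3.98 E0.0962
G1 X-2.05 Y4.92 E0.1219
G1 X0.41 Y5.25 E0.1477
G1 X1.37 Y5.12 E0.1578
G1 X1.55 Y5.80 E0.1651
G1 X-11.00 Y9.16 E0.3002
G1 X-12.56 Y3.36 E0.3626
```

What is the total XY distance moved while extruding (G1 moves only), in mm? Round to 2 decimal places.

34.88 mm

Sum the Euclidean lengths of each G1 segment: total = 34.88 mm.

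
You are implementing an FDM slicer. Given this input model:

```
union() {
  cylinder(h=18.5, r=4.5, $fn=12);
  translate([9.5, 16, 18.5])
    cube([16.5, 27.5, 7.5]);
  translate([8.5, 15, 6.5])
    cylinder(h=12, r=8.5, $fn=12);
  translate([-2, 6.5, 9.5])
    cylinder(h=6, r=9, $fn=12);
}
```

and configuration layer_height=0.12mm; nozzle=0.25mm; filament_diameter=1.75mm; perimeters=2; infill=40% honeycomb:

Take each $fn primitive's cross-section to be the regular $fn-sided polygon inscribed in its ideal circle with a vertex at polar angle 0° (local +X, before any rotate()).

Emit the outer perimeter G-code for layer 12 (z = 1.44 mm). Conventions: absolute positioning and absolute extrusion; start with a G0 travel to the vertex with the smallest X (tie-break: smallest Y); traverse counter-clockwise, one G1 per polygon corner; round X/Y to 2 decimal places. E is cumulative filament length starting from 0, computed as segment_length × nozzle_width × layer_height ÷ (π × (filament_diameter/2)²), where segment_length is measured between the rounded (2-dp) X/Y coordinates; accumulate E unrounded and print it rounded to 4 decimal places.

G0 X-4.50 Y0.00 Z1.44
G1 X-3.90 Y-2.25 E0.0290
G1 X-2.25 Y-3.90 E0.0581
G1 X0.00 Y-4.50 E0.0872
G1 X2.25 Y-3.90 E0.1162
G1 X3.90 Y-2.25 E0.1453
G1 X4.50 Y0.00 E0.1744
G1 X3.90 Y2.25 E0.2034
G1 X2.25 Y3.90 E0.2325
G1 X0.00 Y4.50 E0.2616
G1 X-2.25 Y3.90 E0.2906
G1 X-3.90 Y2.25 E0.3197
G1 X-4.50 Y0.00 E0.3488

At z = 1.44 mm: the r=4.5 cylinder contributes a regular 12-gon of circumradius 4.5; the cube at (9.5, 16) is not intersected at this z (z outside [18.5, 26]); the cylinder at (8.5, 15) is absent (z outside [6.5, 18.5]); the cylinder at (-2, 6.5) is not intersected at this z (z outside [9.5, 15.5]); Combining (union): only the r=4.5 cylinder is present, so the union is just that shape — 1 connected region. The outline is a single polygon with 12 vertices. Extrusion per mm of travel: 0.25 × 0.12 / (π × 0.875²) = 0.012473. Accumulating E over each segment gives final E = 0.3488.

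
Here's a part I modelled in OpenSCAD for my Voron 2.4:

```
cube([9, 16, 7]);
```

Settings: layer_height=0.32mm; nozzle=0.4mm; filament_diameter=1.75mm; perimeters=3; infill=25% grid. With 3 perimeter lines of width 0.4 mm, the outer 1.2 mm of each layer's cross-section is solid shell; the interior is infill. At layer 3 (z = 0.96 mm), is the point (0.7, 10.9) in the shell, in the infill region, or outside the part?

At z = 0.96 mm: the cube (footprint 9×16) is included at this height. Overall, the cross-section is a single solid region. The nearest boundary edge runs (0.00, 16.00)→(0.00, 0.00); distance from the point to it = 0.70 mm. The point is inside the cross-section, 0.70 mm from the nearest boundary — within the 1.2 mm shell band (3 × 0.4).

shell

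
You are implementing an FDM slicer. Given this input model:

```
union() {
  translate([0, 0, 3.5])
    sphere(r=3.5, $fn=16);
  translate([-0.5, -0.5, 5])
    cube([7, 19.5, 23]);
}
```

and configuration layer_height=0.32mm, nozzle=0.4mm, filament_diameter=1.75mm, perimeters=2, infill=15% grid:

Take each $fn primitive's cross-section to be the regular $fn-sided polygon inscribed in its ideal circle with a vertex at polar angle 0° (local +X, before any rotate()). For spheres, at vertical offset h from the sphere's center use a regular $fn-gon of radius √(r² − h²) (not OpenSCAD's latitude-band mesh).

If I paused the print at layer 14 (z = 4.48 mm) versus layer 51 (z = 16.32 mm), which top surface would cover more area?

Layer 14 (z = 4.48): the r=3.5 sphere slices to a regular 16-gon of circumradius 3.360 (√(r²−h²) with h=0.98 from center) (area = (16/2)·3.360²·sin(360°/16) = 34.56 mm²); the cube at (-0.5, -0.5) is not intersected at this z (z outside [5, 28]); Combining (union): only the r=3.5 sphere is present, so the union is just that shape — area = 34.56 mm². So its area = 34.56 mm². Layer 51 (z = 16.32): the sphere does not reach this height (|z−center|=12.820 > r=3.5); the 7×19.5 cube at (-0.5, -0.5) contributes its full rectangle (area 136.50 mm²); Taking the union: only the 7×19.5 cube at (-0.5, -0.5) is present, so the union is just that shape — area = 136.50 mm². So its area = 136.50 mm². Layer 51 is larger (136.50 vs 34.56 mm²).

layer 51 (z = 16.32 mm)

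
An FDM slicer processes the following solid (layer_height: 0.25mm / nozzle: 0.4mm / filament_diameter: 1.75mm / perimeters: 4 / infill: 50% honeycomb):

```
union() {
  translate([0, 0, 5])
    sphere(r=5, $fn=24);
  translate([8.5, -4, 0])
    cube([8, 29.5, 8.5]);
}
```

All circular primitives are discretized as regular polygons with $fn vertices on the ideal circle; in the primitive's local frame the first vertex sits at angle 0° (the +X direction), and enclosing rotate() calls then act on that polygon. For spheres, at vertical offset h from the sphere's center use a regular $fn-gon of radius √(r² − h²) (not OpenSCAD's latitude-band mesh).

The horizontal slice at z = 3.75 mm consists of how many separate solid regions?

At z = 3.75 mm: the sphere: section is a regular 24-gon, circumradius = √(r²−h²) = √(5²−1.25²) = 4.841; the cube at (8.5, -4) (footprint 8×29.5) is included at this height; Merging all regions: the 2 present regions are separate (no shared area or edge), so areas and boundary lengths simply add and each stays a separate island — 2 connected regions. The result has 2 disconnected regions.

2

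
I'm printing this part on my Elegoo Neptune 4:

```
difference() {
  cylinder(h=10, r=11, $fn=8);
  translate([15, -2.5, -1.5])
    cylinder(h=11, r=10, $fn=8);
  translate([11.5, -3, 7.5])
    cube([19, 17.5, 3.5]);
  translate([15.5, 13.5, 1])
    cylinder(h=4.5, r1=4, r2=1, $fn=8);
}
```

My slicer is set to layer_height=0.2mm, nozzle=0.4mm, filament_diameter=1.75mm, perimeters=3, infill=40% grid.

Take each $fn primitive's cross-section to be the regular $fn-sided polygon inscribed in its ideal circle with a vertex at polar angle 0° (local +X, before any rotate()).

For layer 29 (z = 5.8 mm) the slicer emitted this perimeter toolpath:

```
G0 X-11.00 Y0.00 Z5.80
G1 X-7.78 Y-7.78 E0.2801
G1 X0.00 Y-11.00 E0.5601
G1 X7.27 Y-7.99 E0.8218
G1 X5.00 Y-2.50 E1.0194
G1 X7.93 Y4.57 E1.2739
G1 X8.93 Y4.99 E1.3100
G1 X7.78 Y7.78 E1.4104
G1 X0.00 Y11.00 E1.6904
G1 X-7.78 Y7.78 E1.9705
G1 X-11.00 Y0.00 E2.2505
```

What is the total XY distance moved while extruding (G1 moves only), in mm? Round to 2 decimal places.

67.66 mm

Sum the Euclidean lengths of each G1 segment: total = 67.66 mm.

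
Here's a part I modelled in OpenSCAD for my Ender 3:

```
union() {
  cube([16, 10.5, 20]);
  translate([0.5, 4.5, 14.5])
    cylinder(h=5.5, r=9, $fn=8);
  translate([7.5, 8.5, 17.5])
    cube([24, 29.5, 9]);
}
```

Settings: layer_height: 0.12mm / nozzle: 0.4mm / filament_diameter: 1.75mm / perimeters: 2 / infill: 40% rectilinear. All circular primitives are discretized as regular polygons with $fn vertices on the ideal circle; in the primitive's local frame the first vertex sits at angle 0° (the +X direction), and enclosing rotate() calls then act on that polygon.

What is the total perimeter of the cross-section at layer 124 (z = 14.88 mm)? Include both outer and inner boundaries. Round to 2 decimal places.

71.59 mm

At z = 14.88 mm: the cube (footprint 16×10.5) is included at this height (perimeter 53.00 mm); the r=9 cylinder at (0.5, 4.5) contributes a regular 8-gon of circumradius 9 (perimeter = 2·8·9.000·sin(180°/8) = 55.11 mm); the cube at (7.5, 8.5) does not reach this height (z outside [17.5, 26.5]); Combining (union): the regions partially overlap (shared area 88.10 mm²), so the edge portions inside another operand are dropped and the merged outline is re-measured after clipping — boundary = 71.59 mm. Overall, the cross-section is a single solid region. Total boundary length (outer) = 71.59 mm.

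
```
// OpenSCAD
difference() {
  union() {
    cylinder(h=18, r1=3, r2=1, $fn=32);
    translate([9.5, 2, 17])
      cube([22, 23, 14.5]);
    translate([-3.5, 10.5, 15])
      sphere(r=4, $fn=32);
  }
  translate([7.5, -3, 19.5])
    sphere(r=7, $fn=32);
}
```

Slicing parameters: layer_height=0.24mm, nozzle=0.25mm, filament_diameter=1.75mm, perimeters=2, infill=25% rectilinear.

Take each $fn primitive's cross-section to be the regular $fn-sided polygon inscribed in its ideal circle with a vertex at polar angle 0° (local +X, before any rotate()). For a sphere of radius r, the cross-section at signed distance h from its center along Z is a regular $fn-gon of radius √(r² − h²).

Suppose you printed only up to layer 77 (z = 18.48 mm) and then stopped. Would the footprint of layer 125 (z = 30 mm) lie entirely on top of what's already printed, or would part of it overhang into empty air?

Compare the two slices. At z = 18.48: the cone is not intersected at this z (z outside [0, 18]); the cube at (9.5, 2) (footprint 22×23) is included at this height (area 506.00 mm²); the sphere at (-3.5, 10.5): section is a regular 32-gon, circumradius = √(r²−h²) = √(4²−3.48²) = 1.972 (area = (32/2)·1.972²·sin(360°/32) = 12.14 mm²); Combining (union): the 2 present regions are separate (no shared area or edge), so areas and boundary lengths simply add and each stays a separate island — area = 518.14 mm²; the r=7 sphere at (7.5, -3) slices to a regular 32-gon of circumradius 6.925 (√(r²−h²) with h=1.02 from center) (area = (32/2)·6.925²·sin(360°/32) = 149.70 mm²); Taking the first minus the rest: starting from that combined region (518.14 mm²), the r=7 sphere at (7.5, -3) partially overlaps it — only the 2.61 mm² overlap (of its 149.70 mm²) is removed, clipping the outline — area = 515.53 mm². At z = 30: the cone is absent (z outside [0, 18]); the cube at (9.5, 2) (footprint 22×23) is included at this height (area 506.00 mm²); the sphere at (-3.5, 10.5) is not intersected at this z (|z−center|=15.000 > r=4); Combining (union): only the 22×23 cube at (9.5, 2) is present, so the union is just that shape — area = 506.00 mm²; the sphere at (7.5, -3) is not intersected at this z (|z−center|=10.500 > r=7); Subtracting the remaining from the first: none of the subtracted shapes is present at this height, so that combined region is unchanged — area = 506.00 mm². Checking containment: at z = 30 the cross-section extends beyond the z = 18.48 cross-section by about 2.61 mm².

part overhangs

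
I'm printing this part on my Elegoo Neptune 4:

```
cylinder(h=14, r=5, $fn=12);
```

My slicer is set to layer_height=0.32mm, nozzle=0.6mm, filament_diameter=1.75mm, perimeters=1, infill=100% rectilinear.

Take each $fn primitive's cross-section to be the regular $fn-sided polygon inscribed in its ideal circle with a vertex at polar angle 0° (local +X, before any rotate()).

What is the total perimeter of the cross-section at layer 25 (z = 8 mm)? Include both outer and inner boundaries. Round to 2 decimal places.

At z = 8 mm: the r=5 cylinder gives a regular 12-gon of circumradius 5 (constant along its height) (perimeter = 2·12·5.000·sin(180°/12) = 31.06 mm). Overall, the cross-section is a single solid region. Total boundary length (outer) = 31.06 mm.

31.06 mm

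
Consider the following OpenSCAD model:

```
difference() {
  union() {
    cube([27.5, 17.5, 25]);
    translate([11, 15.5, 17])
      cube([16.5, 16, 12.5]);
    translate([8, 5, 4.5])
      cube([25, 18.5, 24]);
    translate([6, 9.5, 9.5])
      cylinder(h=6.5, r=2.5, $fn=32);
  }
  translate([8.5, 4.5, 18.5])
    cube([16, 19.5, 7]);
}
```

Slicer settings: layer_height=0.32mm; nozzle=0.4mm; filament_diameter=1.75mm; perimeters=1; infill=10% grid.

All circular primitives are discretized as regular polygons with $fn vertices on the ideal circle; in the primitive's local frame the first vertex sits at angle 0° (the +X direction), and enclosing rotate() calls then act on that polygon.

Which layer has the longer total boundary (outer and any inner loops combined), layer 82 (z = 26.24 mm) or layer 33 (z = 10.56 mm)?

layer 33 (z = 10.56 mm)

Layer 82 (z = 26.24): the cube is absent (z outside [0, 25]); the cube at (11, 15.5) is present — its section is the full 16.5×16 rectangle (perimeter 65.00 mm); the cube at (8, 5) is present — its section is the full 25×18.5 rectangle (perimeter 87.00 mm); the cylinder at (6, 9.5) is not intersected at this z (z outside [9.5, 16]); Taking the union: the regions partially overlap (shared area 132.00 mm²), so the edge portions inside another operand are dropped and the merged outline is re-measured after clipping — boundary = 103.00 mm; the cube at (8.5, 4.5) is not intersected at this z (z outside [18.5, 25.5]); Taking the first minus the rest: none of the subtracted shapes is present at this height, so that combined region is unchanged — boundary = 103.00 mm. So its perimeter = 103.00 mm. Layer 33 (z = 10.56): the 27.5×17.5 cube contributes its full rectangle (perimeter 90.00 mm); the cube at (11, 15.5) is absent (z outside [17, 29.5]); the cube at (8, 5) (footprint 25×18.5) is included at this height (perimeter 87.00 mm); the cylinder at (6, 9.5): section is a regular 32-gon, circumradius r=2.5 (perimeter = 2·32·2.500·sin(180°/32) = 15.68 mm); Taking the union: the regions partially overlap (shared area 263.26 mm²), so the edge portions inside another operand are dropped and the merged outline is re-measured after clipping — boundary = 113.00 mm; the cube at (8.5, 4.5) does not reach this height (z outside [18.5, 25.5]); Taking the first minus the rest: none of the subtracted shapes is present at this height, so that combined region is unchanged — boundary = 113.00 mm. So its perimeter = 113.00 mm. Layer 33 is larger (113.00 vs 103.00 mm).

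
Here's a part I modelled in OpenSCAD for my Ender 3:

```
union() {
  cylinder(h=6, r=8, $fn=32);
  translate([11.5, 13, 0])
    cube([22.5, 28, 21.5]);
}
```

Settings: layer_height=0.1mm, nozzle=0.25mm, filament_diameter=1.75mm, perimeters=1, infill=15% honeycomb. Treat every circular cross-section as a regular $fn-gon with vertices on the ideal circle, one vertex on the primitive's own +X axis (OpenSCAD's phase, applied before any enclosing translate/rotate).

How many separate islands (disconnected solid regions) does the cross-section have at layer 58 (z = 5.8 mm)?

At z = 5.8 mm: the cylinder: section is a regular 32-gon, circumradius r=8; the cube at (11.5, 13) is present — its section is the full 22.5×28 rectangle; Combining (union): the 2 present regions are separate (no shared area or edge), so areas and boundary lengths simply add and each stays a separate island — 2 connected regions. Overall, the cross-section has 2 separate islands. Island count = 2.

2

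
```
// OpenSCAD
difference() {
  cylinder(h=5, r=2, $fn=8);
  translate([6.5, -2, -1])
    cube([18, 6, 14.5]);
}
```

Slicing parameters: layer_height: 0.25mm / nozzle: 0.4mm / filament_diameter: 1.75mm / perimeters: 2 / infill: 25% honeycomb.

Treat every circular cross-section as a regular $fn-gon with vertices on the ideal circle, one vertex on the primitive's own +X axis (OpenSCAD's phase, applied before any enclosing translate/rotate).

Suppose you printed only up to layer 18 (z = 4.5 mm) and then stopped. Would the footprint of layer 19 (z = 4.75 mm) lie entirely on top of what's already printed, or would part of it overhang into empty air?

entirely on top

Compare the two slices. At z = 4.5: the r=2 cylinder contributes a regular 8-gon of circumradius 2 (area = (8/2)·2.000²·sin(360°/8) = 11.31 mm²); the cube at (6.5, -2) is present — its section is the full 18×6 rectangle (area 108.00 mm²); Taking the first minus the rest: starting from the r=2 cylinder (11.31 mm²), the 18×6 cube at (6.5, -2) misses the remaining region (no effect) — area = 11.31 mm². At z = 4.75: the r=2 cylinder gives a regular 8-gon of circumradius 2 (constant along its height) (area = (8/2)·2.000²·sin(360°/8) = 11.31 mm²); the 18×6 cube at (6.5, -2) contributes its full rectangle (area 108.00 mm²); After the difference (first − rest): starting from the r=2 cylinder (11.31 mm²), the 18×6 cube at (6.5, -2) misses the remaining region (no effect) — area = 11.31 mm². Checking containment: the cross-section at z = 4.75 is a subset of the cross-section at z = 4.5.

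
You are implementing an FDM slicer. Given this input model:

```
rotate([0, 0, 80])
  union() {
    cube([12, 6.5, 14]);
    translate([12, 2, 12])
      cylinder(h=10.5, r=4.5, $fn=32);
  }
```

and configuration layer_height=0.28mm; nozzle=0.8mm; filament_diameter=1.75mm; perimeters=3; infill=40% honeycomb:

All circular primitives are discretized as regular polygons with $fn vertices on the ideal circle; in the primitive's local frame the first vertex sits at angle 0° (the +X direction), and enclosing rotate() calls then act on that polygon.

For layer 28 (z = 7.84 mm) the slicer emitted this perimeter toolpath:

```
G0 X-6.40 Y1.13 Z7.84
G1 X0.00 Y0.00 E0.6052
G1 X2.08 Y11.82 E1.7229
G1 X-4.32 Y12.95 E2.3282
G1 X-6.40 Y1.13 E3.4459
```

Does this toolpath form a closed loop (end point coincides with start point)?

yes

Start point (G0): (-6.40, 1.13). End point (last G1): the path returns to the start — closed.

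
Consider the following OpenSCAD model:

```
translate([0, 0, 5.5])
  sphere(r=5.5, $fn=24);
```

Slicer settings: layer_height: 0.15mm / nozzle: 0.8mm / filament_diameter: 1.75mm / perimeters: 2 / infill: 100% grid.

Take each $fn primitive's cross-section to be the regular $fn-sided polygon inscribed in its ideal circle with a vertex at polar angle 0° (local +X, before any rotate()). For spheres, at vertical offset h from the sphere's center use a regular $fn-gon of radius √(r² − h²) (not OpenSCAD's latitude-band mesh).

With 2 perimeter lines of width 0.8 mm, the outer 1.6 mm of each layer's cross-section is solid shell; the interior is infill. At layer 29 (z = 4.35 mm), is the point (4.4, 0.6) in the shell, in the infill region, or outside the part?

shell

At z = 4.35 mm: the sphere: section is a regular 24-gon, circumradius = √(r²−h²) = √(5.5²−1.15²) = 5.378. Overall, the cross-section is a single solid region. The nearest boundary edge runs (5.38, 0.00)→(5.20, 1.39); distance from the point to it = 0.89 mm. The point is inside the cross-section, 0.89 mm from the nearest boundary — within the 1.6 mm shell band (2 × 0.8).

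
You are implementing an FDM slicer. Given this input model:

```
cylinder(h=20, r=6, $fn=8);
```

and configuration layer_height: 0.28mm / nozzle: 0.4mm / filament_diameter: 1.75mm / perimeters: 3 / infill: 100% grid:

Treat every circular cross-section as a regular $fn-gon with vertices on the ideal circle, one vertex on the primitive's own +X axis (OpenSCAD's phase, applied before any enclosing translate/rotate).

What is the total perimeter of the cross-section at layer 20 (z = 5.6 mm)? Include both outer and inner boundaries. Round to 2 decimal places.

36.74 mm

At z = 5.6 mm: the r=6 cylinder contributes a regular 8-gon of circumradius 6 (perimeter = 2·8·6.000·sin(180°/8) = 36.74 mm). Overall, the cross-section is a single solid region. Total boundary length (outer) = 36.74 mm.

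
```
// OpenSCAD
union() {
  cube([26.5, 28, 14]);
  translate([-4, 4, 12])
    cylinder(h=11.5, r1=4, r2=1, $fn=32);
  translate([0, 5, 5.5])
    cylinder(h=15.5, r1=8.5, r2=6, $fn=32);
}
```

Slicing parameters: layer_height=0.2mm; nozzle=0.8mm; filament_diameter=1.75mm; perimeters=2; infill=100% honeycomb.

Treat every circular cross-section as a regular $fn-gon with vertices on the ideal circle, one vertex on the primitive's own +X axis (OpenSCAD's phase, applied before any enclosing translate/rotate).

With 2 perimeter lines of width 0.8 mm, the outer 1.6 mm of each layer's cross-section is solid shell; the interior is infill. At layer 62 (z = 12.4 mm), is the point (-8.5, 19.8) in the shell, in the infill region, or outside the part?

At z = 12.4 mm: the 26.5×28 cube contributes its full rectangle; the cone at (-4, 4) (r1=4→r2=1) has section circumradius 3.896 here — a regular 32-gon; the cone at (0, 5): at t=0.445 of its height the radius interpolates to r₁+(r₂−r₁)t = 7.387, giving a regular 32-gon of that circumradius; Combining (union): the regions partially overlap (shared area 121.15 mm²), so overlapping operands fuse into one piece — 1 connected region. Overall, the cross-section is a single solid region. The nearest boundary edge runs (0.00, 12.39)→(0.00, 28.00); distance from the point to it = 8.50 mm. The point is not inside any of the regions above, so it lies outside the cross-section (8.50 mm from the nearest boundary).

outside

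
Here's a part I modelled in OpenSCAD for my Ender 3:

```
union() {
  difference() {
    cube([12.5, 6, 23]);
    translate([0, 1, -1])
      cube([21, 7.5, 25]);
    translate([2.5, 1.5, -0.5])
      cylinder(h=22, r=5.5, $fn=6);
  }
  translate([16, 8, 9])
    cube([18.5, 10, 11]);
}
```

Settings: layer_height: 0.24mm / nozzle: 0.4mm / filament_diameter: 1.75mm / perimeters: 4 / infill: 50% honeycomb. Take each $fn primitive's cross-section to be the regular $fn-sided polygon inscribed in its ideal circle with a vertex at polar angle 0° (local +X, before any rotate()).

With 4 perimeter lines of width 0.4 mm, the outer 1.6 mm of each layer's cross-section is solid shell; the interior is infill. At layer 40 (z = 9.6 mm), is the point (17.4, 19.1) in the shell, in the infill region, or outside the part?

outside

At z = 9.6 mm: the 12.5×6 cube contributes its full rectangle; the cube at (0, 1) is present — its section is the full 21×7.5 rectangle; the cylinder at (2.5, 1.5): section is a regular 6-gon, circumradius r=5.5; Taking the first minus the rest: starting from the 12.5×6 cube, the 21×7.5 cube at (0, 1) partially overlaps it — only the 62.50 mm² overlap (of its 157.50 mm²) is removed, clipping the outline; the r=5.5 cylinder at (2.5, 1.5) partially overlaps it — only the 7.42 mm² overlap (of its 78.59 mm²) is removed, clipping the outline — 1 connected region; the cube at (16, 8) is present — its section is the full 18.5×10 rectangle; Merging all regions: the 2 present regions are separate (no shared area or edge), so areas and boundary lengths simply add and each stays a separate island — 2 connected regions. Overall, the cross-section has 2 separate islands. The nearest boundary edge runs (16.00, 18.00)→(34.50, 18.00); distance from the point to it = 1.10 mm. The point is not inside any of the regions above, so it lies outside the cross-section (1.10 mm from the nearest boundary).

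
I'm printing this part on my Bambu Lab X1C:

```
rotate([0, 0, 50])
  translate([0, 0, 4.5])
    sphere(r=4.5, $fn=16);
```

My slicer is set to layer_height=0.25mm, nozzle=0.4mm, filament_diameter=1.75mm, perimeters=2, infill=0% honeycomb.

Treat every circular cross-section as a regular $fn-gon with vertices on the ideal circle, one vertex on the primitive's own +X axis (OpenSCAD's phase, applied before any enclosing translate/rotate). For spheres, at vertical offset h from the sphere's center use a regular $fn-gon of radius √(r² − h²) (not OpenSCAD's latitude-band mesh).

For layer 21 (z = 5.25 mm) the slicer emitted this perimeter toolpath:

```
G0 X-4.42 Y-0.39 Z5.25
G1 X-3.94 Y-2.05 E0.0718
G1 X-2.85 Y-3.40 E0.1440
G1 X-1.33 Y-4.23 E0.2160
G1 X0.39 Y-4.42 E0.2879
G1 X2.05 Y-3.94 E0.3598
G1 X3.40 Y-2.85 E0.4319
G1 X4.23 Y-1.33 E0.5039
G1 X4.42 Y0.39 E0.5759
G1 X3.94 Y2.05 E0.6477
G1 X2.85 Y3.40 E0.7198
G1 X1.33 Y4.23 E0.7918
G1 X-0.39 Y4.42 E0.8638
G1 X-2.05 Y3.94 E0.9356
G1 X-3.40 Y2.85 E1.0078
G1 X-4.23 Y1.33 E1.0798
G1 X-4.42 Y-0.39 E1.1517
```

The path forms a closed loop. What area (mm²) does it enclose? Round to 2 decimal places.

Apply the shoelace formula to the sequence of (X, Y) vertices; enclosed area = 60.28 mm².

60.28 mm²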